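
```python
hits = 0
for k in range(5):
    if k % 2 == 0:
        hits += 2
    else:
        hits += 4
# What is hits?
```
Trace:
  hits=0
  hits=2, k=0
  hits=6, k=1
  hits=8, k=2
  hits=12, k=3
  hits=14, k=4

Final answer: 14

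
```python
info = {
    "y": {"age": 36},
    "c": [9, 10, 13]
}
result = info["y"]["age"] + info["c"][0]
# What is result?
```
Trace:
  info={'y': {'age': 36}, 'c': [9, 10, 13]}
  info={'y': {'age': 36}, 'c': [9, 10, 13]}, result=45

Final answer: 45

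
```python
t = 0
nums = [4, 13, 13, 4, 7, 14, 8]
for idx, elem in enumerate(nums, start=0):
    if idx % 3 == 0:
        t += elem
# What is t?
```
Trace:
  t=0
  t=4, idx=0, elem=4
  t=4, idx=1, elem=13
  t=4, idx=2, elem=13
  t=8, idx=3, elem=4
  t=8, idx=4, elem=7
  t=8, idx=5, elem=14
  t=16, idx=6, elem=8

Final answer: 16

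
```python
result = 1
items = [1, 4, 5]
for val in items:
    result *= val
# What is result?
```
Trace:
  result=1
  result=1, val=1
  result=4, val=4
  result=20, val=5

Final answer: 20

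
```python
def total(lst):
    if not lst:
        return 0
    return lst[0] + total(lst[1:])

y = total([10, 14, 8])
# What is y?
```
Call trace:
total(lst=[10, 14, 8])
  total(lst=[14, 8])
    total(lst=[8])
      total(lst=[])
      -> return 0
    -> return 8
  -> return 22
-> return 32

Final answer: 32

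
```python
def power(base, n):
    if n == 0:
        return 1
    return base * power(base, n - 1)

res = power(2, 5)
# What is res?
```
Call trace:
power(base=2, n=5)
  power(base=2, n=4)
    power(base=2, n=3)
      power(base=2, n=2)
        power(base=2, n=1)
          power(base=2, n=0)
          -> return 1
        -> return 2
      -> return 4
    -> return 8
  -> return 16
-> return 32

Final answer: 32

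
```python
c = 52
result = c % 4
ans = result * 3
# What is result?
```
Trace:
  c=52
  c=52, result=0
  c=52, result=0, ans=0

Final answer: 0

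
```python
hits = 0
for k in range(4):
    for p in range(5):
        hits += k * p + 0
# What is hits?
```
Trace:
  hits=0
  hits=0, k=0, p=0
  hits=0, k=0, p=1
  hits=0, k=0, p=2
  hits=0, k=0, p=3
  hits=0, k=0, p=4
  hits=0, k=1, p=0
  hits=1, k=1, p=1
  hits=3, k=1, p=2
  hits=6, k=1, p=3
  hits=10, k=1, p=4
  hits=10, k=2, p=0
  hits=12, k=2, p=1
  hits=16, k=2, p=2
  hits=22, k=2, p=3
  hits=30, k=2, p=4
  hits=30, k=3, p=0
  hits=33, k=3, p=1
  hits=39, k=3, p=2
  hits=48, k=3, p=3
  hits=60, k=3, p=4

Final answer: 60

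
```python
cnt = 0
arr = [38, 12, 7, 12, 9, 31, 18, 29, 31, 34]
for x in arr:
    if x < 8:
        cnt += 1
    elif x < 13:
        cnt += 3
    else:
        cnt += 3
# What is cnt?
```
Trace:
  cnt=0
  cnt=3, x=38
  cnt=6, x=12
  cnt=7, x=7
  cnt=10, x=12
  cnt=13, x=9
  cnt=16, x=31
  cnt=19, x=18
  cnt=22, x=29
  cnt=25, x=31
  cnt=28, x=34

Final answer: 28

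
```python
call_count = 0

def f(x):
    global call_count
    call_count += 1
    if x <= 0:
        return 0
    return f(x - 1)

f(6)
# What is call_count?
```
Call trace:
f(x=6)
  f(x=5)
    f(x=4)
      f(x=3)
        f(x=2)
          f(x=1)
            f(x=0)
            -> return 0
          -> return 0
        -> return 0
      -> return 0
    -> return 0
  -> return 0
-> return 0

call_count is incremented once per call. f is entered once for each x = 6, 5, 4, 3, 2, 1, 0 (the x <= 0 call returns without recursing), i.e. 6 + 1 calls.
call_count = 7

Final answer: 7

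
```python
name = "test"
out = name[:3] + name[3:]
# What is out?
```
Trace:
  name='test'
  name='test', out='test'

Final answer: 'test'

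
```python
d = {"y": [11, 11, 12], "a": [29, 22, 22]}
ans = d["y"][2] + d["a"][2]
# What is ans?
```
Trace:
  d={'y': [11, 11, 12], 'a': [29, 22, 22]}
  d={'y': [11, 11, 12], 'a': [29, 22, 22]}, ans=34

Final answer: 34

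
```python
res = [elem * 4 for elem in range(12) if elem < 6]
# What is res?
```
Trace:
  elem=0
  elem=1
  elem=2
  elem=3
  elem=4
  elem=5
  elem=6
  elem=7
  elem=8
  elem=9
  elem=10
  elem=11
  res=[0, 4, 8, 12, 16, 20]

Final answer: [0, 4, 8, 12, 16, 20]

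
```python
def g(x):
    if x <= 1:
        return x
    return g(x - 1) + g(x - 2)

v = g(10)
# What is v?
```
Call trace (a repeated sub-call is expanded the first time; later identical calls just restate its return value):
g(x=10)
  g(x=9)
    g(x=8)
      g(x=7)
        g(x=6)
          g(x=5)
            g(x=4)
              g(x=3)
                g(x=2)
                  g(x=1)
                  -> return 1
                  g(x=0)
                  -> return 0
                -> return 1
                g(x=1)
                -> return 1
              -> return 2
              g(x=2) -> return 1  (same call as traced above)
            -> return 3
            g(x=3) -> return 2  (same call as traced above)
          -> return 5
          g(x=4) -> return 3  (same call as traced above)
        -> return 8
        g(x=5) -> return 5  (same call as traced above)
      -> return 13
      g(x=6) -> return 8  (same call as traced above)
    -> return 21
    g(x=7) -> return 13  (same call as traced above)
  -> return 34
  g(x=8) -> return 21  (same call as traced above)
-> return 55

Final answer: 55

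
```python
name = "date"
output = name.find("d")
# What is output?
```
Trace:
  name='date'
  name='date', output=0

Final answer: 0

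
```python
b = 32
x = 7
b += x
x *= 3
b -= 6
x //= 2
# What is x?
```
Trace:
  b=32
  b=32, x=7
  b=39, x=7
  b=39, x=21
  b=33, x=21
  b=33, x=10

Final answer: 10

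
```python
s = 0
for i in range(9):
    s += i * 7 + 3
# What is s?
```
Trace:
  s=0
  s=3, i=0
  s=13, i=1
  s=30, i=2
  s=54, i=3
  s=85, i=4
  s=123, i=5
  s=168, i=6
  s=220, i=7
  s=279, i=8

Final answer: 279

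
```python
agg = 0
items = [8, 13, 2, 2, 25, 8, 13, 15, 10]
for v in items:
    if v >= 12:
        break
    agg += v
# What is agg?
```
Trace:
  agg=0
  agg=8, v=8
  agg=8, v=13

Final answer: 8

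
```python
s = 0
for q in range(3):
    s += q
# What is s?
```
Trace:
  s=0
  s=0, q=0
  s=1, q=1
  s=3, q=2

Final answer: 3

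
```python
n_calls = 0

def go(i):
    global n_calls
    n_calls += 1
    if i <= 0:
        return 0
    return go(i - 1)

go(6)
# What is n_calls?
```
Call trace:
go(i=6)
  go(i=5)
    go(i=4)
      go(i=3)
        go(i=2)
          go(i=1)
            go(i=0)
            -> return 0
          -> return 0
        -> return 0
      -> return 0
    -> return 0
  -> return 0
-> return 0

n_calls is incremented once per call. go is entered once for each i = 6, 5, 4, 3, 2, 1, 0 (the i <= 0 call returns without recursing), i.e. 6 + 1 calls.
n_calls = 7

Final answer: 7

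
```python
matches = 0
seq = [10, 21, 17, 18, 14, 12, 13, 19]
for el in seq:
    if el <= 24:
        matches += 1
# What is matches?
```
Trace:
  matches=0
  matches=1, el=10
  matches=2, el=21
  matches=3, el=17
  matches=4, el=18
  matches=5, el=14
  matches=6, el=12
  matches=7, el=13
  matches=8, el=19

Final answer: 8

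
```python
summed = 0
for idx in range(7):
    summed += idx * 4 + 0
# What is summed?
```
Trace:
  summed=0
  summed=0, idx=0
  summed=4, idx=1
  summed=12, idx=2
  summed=24, idx=3
  summed=40, idx=4
  summed=60, idx=5
  summed=84, idx=6

Final answer: 84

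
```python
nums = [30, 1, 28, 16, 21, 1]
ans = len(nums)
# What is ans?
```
Trace:
  nums=[30, 1, 28, 16, 21, 1]
  nums=[30, 1, 28, 16, 21, 1], ans=6

Final answer: 6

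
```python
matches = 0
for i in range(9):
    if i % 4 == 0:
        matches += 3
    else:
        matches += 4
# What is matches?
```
Trace:
  matches=0
  matches=3, i=0
  matches=7, i=1
  matches=11, i=2
  matches=15, i=3
  matches=18, i=4
  matches=22, i=5
  matches=26, i=6
  matches=30, i=7
  matches=33, i=8

Final answer: 33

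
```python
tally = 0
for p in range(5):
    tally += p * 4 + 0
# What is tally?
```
Trace:
  tally=0
  tally=0, p=0
  tally=4, p=1
  tally=12, p=2
  tally=24, p=3
  tally=40, p=4

Final answer: 40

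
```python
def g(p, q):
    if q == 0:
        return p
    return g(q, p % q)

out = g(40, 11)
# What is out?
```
Call trace:
g(p=40, q=11)
  g(p=11, q=7)
    g(p=7, q=4)
      g(p=4, q=3)
        g(p=3, q=1)
          g(p=1, q=0)
          -> return 1
        -> return 1
      -> return 1
    -> return 1
  -> return 1
-> return 1

Final answer: 1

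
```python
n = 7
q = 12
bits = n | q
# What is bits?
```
Trace:
  n=7
  n=7, q=12
  n=7, q=12, bits=15

Final answer: 15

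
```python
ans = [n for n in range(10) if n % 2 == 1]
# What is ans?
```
Trace:
  n=0
  n=1
  n=2
  n=3
  n=4
  n=5
  n=6
  n=7
  n=8
  n=9
  ans=[1, 3, 5, 7, 9]

Final answer: [1, 3, 5, 7, 9]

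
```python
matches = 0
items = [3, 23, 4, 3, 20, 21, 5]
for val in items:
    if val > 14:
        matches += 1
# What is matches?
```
Trace:
  matches=0
  matches=0, val=3
  matches=1, val=23
  matches=1, val=4
  matches=1, val=3
  matches=2, val=20
  matches=3, val=21
  matches=3, val=5

Final answer: 3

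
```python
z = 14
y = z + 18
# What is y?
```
Trace:
  z=14
  z=14, y=32

Final answer: 32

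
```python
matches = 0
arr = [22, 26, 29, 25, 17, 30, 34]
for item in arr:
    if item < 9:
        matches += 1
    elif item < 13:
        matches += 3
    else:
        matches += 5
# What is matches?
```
Trace:
  matches=0
  matches=5, item=22
  matches=10, item=26
  matches=15, item=29
  matches=20, item=25
  matches=25, item=17
  matches=30, item=30
  matches=35, item=34

Final answer: 35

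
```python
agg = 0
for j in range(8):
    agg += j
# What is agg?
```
Trace:
  agg=0
  agg=0, j=0
  agg=1, j=1
  agg=3, j=2
  agg=6, j=3
  agg=10, j=4
  agg=15, j=5
  agg=21, j=6
  agg=28, j=7

Final answer: 28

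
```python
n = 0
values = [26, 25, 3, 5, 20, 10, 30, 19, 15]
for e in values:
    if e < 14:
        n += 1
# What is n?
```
Trace:
  n=0
  n=0, e=26
  n=0, e=25
  n=1, e=3
  n=2, e=5
  n=2, e=20
  n=3, e=10
  n=3, e=30
  n=3, e=19
  n=3, e=15

Final answer: 3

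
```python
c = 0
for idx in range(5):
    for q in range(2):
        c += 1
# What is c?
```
Trace:
  c=0
  c=1, idx=0, q=0
  c=2, idx=0, q=1
  c=3, idx=1, q=0
  c=4, idx=1, q=1
  c=5, idx=2, q=0
  c=6, idx=2, q=1
  c=7, idx=3, q=0
  c=8, idx=3, q=1
  c=9, idx=4, q=0
  c=10, idx=4, q=1

Final answer: 10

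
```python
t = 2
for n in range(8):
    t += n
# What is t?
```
Trace:
  t=2
  t=2, n=0
  t=3, n=1
  t=5, n=2
  t=8, n=3
  t=12, n=4
  t=17, n=5
  t=23, n=6
  t=30, n=7

Final answer: 30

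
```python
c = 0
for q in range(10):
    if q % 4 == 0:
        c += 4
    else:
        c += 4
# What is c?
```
Trace:
  c=0
  c=4, q=0
  c=8, q=1
  c=12, q=2
  c=16, q=3
  c=20, q=4
  c=24, q=5
  c=28, q=6
  c=32, q=7
  c=36, q=8
  c=40, q=9

Final answer: 40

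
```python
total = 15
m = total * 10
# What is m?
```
Trace:
  total=15
  total=15, m=150

Final answer: 150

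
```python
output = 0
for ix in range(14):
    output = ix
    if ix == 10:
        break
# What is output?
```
Trace:
  output=0
  output=0, ix=0
  output=1, ix=1
  output=2, ix=2
  output=3, ix=3
  output=4, ix=4
  output=5, ix=5
  output=6, ix=6
  output=7, ix=7
  output=8, ix=8
  output=9, ix=9
  output=10, ix=10

Final answer: 10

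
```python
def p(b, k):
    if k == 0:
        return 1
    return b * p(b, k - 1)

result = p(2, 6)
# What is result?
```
Call trace:
p(b=2, k=6)
  p(b=2, k=5)
    p(b=2, k=4)
      p(b=2, k=3)
        p(b=2, k=2)
          p(b=2, k=1)
            p(b=2, k=0)
            -> return 1
          -> return 2
        -> return 4
      -> return 8
    -> return 16
  -> return 32
-> return 64

Final answer: 64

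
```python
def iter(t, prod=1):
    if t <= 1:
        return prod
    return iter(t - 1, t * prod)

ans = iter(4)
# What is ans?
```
Call trace:
iter(t=4, prod=1)
  iter(t=3, prod=4)
    iter(t=2, prod=12)
      iter(t=1, prod=24)
      -> return 24
    -> return 24
  -> return 24
-> return 24

Final answer: 24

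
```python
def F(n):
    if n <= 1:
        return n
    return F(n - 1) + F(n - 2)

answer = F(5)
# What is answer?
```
Call trace (a repeated sub-call is expanded the first time; later identical calls just restate its return value):
F(n=5)
  F(n=4)
    F(n=3)
      F(n=2)
        F(n=1)
        -> return 1
        F(n=0)
        -> return 0
      -> return 1
      F(n=1)
      -> return 1
    -> return 2
    F(n=2) -> return 1  (same call as traced above)
  -> return 3
  F(n=3) -> return 2  (same call as traced above)
-> return 5

Final answer: 5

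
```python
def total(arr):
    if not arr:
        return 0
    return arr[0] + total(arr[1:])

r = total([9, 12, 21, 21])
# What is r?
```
Call trace:
total(arr=[9, 12, 21, 21])
  total(arr=[12, 21, 21])
    total(arr=[21, 21])
      total(arr=[21])
        total(arr=[])
        -> return 0
      -> return 21
    -> return 42
  -> return 54
-> return 63

Final answer: 63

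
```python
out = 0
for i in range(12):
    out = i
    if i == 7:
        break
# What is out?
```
Trace:
  out=0
  out=0, i=0
  out=1, i=1
  out=2, i=2
  out=3, i=3
  out=4, i=4
  out=5, i=5
  out=6, i=6
  out=7, i=7

Final answer: 7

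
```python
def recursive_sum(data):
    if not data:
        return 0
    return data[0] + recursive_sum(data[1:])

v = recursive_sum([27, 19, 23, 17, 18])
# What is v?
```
Call trace:
recursive_sum(data=[27, 19, 23, 17, 18])
  recursive_sum(data=[19, 23, 17, 18])
    recursive_sum(data=[23, 17, 18])
      recursive_sum(data=[17, 18])
        recursive_sum(data=[18])
          recursive_sum(data=[])
          -> return 0
        -> return 18
      -> return 35
    -> return 58
  -> return 77
-> return 104

Final answer: 104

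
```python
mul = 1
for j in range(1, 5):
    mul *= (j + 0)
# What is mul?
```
Trace:
  mul=1
  mul=1, j=1
  mul=2, j=2
  mul=6, j=3
  mul=24, j=4

Final answer: 24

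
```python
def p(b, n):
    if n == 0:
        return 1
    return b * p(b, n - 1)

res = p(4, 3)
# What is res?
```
Call trace:
p(b=4, n=3)
  p(b=4, n=2)
    p(b=4, n=1)
      p(b=4, n=0)
      -> return 1
    -> return 4
  -> return 16
-> return 64

Final answer: 64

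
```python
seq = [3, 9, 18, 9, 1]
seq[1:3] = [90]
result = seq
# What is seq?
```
Trace:
  seq=[3, 9, 18, 9, 1]
  seq=[3, 90, 9, 1]
  seq=[3, 90, 9, 1], result=[3, 90, 9, 1]

Final answer: [3, 90, 9, 1]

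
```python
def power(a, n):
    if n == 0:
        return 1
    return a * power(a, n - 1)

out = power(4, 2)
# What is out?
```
Call trace:
power(a=4, n=2)
  power(a=4, n=1)
    power(a=4, n=0)
    -> return 1
  -> return 4
-> return 16

Final answer: 16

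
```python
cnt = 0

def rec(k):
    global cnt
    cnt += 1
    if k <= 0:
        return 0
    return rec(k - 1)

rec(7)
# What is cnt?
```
Call trace:
rec(k=7)
  rec(k=6)
    rec(k=5)
      rec(k=4)
        rec(k=3)
          rec(k=2)
            rec(k=1)
              rec(k=0)
              -> return 0
            -> return 0
          -> return 0
        -> return 0
      -> return 0
    -> return 0
  -> return 0
-> return 0

cnt is incremented once per call. rec is entered once for each k = 7, 6, 5, 4, 3, 2, 1, 0 (the k <= 0 call returns without recursing), i.e. 7 + 1 calls.
cnt = 8

Final answer: 8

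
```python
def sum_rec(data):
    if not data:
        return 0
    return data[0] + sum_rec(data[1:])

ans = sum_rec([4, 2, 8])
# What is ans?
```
Call trace:
sum_rec(data=[4, 2, 8])
  sum_rec(data=[2, 8])
    sum_rec(data=[8])
      sum_rec(data=[])
      -> return 0
    -> return 8
  -> return 10
-> return 14

Final answer: 14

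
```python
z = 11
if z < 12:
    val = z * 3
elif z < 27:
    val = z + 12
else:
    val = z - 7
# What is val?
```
Trace:
  z=11
  z=11, val=33

Final answer: 33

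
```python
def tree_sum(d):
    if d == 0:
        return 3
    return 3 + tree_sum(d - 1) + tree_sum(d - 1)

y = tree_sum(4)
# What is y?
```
Call trace (a repeated sub-call is expanded the first time; later identical calls just restate its return value):
tree_sum(d=4)
  tree_sum(d=3)
    tree_sum(d=2)
      tree_sum(d=1)
        tree_sum(d=0)
        -> return 3
        tree_sum(d=0)
        -> return 3
      -> return 9
      tree_sum(d=1) -> return 9  (same call as traced above)
    -> return 21
    tree_sum(d=2) -> return 21  (same call as traced above)
  -> return 45
  tree_sum(d=3) -> return 45  (same call as traced above)
-> return 93

Final answer: 93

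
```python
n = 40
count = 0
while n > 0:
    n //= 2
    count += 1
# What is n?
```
Trace:
  n=40
  n=40, count=0
  n=20, count=1
  n=10, count=2
  n=5, count=3
  n=2, count=4
  n=1, count=5
  n=0, count=6

Final answer: 0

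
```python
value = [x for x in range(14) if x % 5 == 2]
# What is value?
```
Trace:
  x=0
  x=1
  x=2
  x=3
  x=4
  x=5
  x=6
  x=7
  x=8
  x=9
  x=10
  x=11
  x=12
  x=13
  value=[2, 7, 12]

Final answer: [2, 7, 12]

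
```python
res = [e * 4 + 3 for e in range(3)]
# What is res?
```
Trace:
  e=0
  e=1
  e=2
  res=[3, 7, 11]

Final answer: [3, 7, 11]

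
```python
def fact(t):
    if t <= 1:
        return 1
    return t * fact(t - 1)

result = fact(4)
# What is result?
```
Call trace:
fact(t=4)
  fact(t=3)
    fact(t=2)
      fact(t=1)
      -> return 1
    -> return 2
  -> return 6
-> return 24

Final answer: 24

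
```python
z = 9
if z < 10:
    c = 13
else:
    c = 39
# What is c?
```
Trace:
  z=9
  z=9, c=13

Final answer: 13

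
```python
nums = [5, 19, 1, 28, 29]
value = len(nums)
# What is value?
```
Trace:
  nums=[5, 19, 1, 28, 29]
  nums=[5, 19, 1, 28, 29], value=5

Final answer: 5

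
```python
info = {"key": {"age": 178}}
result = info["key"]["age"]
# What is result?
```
Trace:
  info={'key': {'age': 178}}
  info={'key': {'age': 178}}, result=178

Final answer: 178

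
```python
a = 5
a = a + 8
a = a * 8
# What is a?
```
Trace:
  a=5
  a=13
  a=104

Final answer: 104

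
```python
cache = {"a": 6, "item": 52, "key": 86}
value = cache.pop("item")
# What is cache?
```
Trace:
  cache={'a': 6, 'item': 52, 'key': 86}
  cache={'a': 6, 'key': 86}, value=52

Final answer: {'a': 6, 'key': 86}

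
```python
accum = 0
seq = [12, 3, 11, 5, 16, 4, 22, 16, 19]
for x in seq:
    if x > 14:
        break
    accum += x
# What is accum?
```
Trace:
  accum=0
  accum=12, x=12
  accum=15, x=3
  accum=26, x=11
  accum=31, x=5
  accum=31, x=16

Final answer: 31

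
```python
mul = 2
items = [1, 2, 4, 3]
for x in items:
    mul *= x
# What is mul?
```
Trace:
  mul=2
  mul=2, x=1
  mul=4, x=2
  mul=16, x=4
  mul=48, x=3

Final answer: 48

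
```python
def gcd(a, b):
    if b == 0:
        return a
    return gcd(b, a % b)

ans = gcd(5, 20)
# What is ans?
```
Call trace:
gcd(a=5, b=20)
  gcd(a=20, b=5)
    gcd(a=5, b=0)
    -> return 5
  -> return 5
-> return 5

Final answer: 5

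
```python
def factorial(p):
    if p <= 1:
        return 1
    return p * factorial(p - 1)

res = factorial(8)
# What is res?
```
Call trace:
factorial(p=8)
  factorial(p=7)
    factorial(p=6)
      factorial(p=5)
        factorial(p=4)
          factorial(p=3)
            factorial(p=2)
              factorial(p=1)
              -> return 1
            -> return 2
          -> return 6
        -> return 24
      -> return 120
    -> return 720
  -> return 5040
-> return 40320

Final answer: 40320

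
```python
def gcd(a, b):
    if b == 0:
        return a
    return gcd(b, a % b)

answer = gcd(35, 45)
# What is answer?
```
Call trace:
gcd(a=35, b=45)
  gcd(a=45, b=35)
    gcd(a=35, b=10)
      gcd(a=10, b=5)
        gcd(a=5, b=0)
        -> return 5
      -> return 5
    -> return 5
  -> return 5
-> return 5

Final answer: 5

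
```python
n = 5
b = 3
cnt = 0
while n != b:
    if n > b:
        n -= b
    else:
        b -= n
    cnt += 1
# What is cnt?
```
Trace:
  n=5
  n=5, b=3
  n=5, b=3, cnt=0
  n=2, b=3, cnt=1
  n=2, b=1, cnt=2
  n=1, b=1, cnt=3

Final answer: 3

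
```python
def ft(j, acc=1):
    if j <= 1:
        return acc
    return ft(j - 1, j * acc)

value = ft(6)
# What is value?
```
Call trace:
ft(j=6, acc=1)
  ft(j=5, acc=6)
    ft(j=4, acc=30)
      ft(j=3, acc=120)
        ft(j=2, acc=360)
          ft(j=1, acc=720)
          -> return 720
        -> return 720
      -> return 720
    -> return 720
  -> return 720
-> return 720

Final answer: 720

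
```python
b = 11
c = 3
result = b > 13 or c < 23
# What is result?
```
Trace:
  b=11
  b=11, c=3
  b=11, c=3, result=True

Final answer: True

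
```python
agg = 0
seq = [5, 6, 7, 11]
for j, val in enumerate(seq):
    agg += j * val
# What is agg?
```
Trace:
  agg=0
  agg=0, j=0, val=5
  agg=6, j=1, val=6
  agg=20, j=2, val=7
  agg=53, j=3, val=11

Final answer: 53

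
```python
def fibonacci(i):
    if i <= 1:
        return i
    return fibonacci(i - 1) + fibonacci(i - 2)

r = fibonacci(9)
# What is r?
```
Call trace (a repeated sub-call is expanded the first time; later identical calls just restate its return value):
fibonacci(i=9)
  fibonacci(i=8)
    fibonacci(i=7)
      fibonacci(i=6)
        fibonacci(i=5)
          fibonacci(i=4)
            fibonacci(i=3)
              fibonacci(i=2)
                fibonacci(i=1)
                -> return 1
                fibonacci(i=0)
                -> return 0
              -> return 1
              fibonacci(i=1)
              -> return 1
            -> return 2
            fibonacci(i=2) -> return 1  (same call as traced above)
          -> return 3
          fibonacci(i=3) -> return 2  (same call as traced above)
        -> return 5
        fibonacci(i=4) -> return 3  (same call as traced above)
      -> return 8
      fibonacci(i=5) -> return 5  (same call as traced above)
    -> return 13
    fibonacci(i=6) -> return 8  (same call as traced above)
  -> return 21
  fibonacci(i=7) -> return 13  (same call as traced above)
-> return 34

Final answer: 34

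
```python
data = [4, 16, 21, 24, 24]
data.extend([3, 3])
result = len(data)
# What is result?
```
Trace:
  data=[4, 16, 21, 24, 24]
  data=[4, 16, 21, 24, 24, 3, 3]
  data=[4, 16, 21, 24, 24, 3, 3], result=7

Final answer: 7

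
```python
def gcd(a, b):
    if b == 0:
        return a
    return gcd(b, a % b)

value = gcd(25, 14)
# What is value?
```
Call trace:
gcd(a=25, b=14)
  gcd(a=14, b=11)
    gcd(a=11, b=3)
      gcd(a=3, b=2)
        gcd(a=2, b=1)
          gcd(a=1, b=0)
          -> return 1
        -> return 1
      -> return 1
    -> return 1
  -> return 1
-> return 1

Final answer: 1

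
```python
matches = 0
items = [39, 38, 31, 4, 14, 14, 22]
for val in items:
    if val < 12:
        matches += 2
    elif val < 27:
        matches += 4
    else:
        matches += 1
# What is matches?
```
Trace:
  matches=0
  matches=1, val=39
  matches=2, val=38
  matches=3, val=31
  matches=5, val=4
  matches=9, val=14
  matches=13, val=14
  matches=17, val=22

Final answer: 17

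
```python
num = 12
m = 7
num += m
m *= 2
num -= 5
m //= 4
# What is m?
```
Trace:
  num=12
  num=12, m=7
  num=19, m=7
  num=19, m=14
  num=14, m=14
  num=14, m=3

Final answer: 3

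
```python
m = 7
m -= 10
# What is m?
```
Trace:
  m=7
  m=-3

Final answer: -3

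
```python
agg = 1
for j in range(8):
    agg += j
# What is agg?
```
Trace:
  agg=1
  agg=1, j=0
  agg=2, j=1
  agg=4, j=2
  agg=7, j=3
  agg=11, j=4
  agg=16, j=5
  agg=22, j=6
  agg=29, j=7

Final answer: 29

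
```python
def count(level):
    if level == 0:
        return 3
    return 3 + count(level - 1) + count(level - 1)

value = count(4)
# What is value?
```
Call trace (a repeated sub-call is expanded the first time; later identical calls just restate its return value):
count(level=4)
  count(level=3)
    count(level=2)
      count(level=1)
        count(level=0)
        -> return 3
        count(level=0)
        -> return 3
      -> return 9
      count(level=1) -> return 9  (same call as traced above)
    -> return 21
    count(level=2) -> return 21  (same call as traced above)
  -> return 45
  count(level=3) -> return 45  (same call as traced above)
-> return 93

Final answer: 93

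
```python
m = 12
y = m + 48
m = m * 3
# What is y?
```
Trace:
  m=12
  m=12, y=60
  m=36, y=60

Final answer: 60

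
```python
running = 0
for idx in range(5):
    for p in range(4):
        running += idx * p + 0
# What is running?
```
Trace:
  running=0
  running=0, idx=0, p=0
  running=0, idx=0, p=1
  running=0, idx=0, p=2
  running=0, idx=0, p=3
  running=0, idx=1, p=0
  running=1, idx=1, p=1
  running=3, idx=1, p=2
  running=6, idx=1, p=3
  running=6, idx=2, p=0
  running=8, idx=2, p=1
  running=12, idx=2, p=2
  running=18, idx=2, p=3
  running=18, idx=3, p=0
  running=21, idx=3, p=1
  running=27, idx=3, p=2
  running=36, idx=3, p=3
  running=36, idx=4, p=0
  running=40, idx=4, p=1
  running=48, idx=4, p=2
  running=60, idx=4, p=3

Final answer: 60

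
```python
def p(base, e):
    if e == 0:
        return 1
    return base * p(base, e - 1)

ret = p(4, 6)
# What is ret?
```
Call trace:
p(base=4, e=6)
  p(base=4, e=5)
    p(base=4, e=4)
      p(base=4, e=3)
        p(base=4, e=2)
          p(base=4, e=1)
            p(base=4, e=0)
            -> return 1
          -> return 4
        -> return 16
      -> return 64
    -> return 256
  -> return 1024
-> return 4096

Final answer: 4096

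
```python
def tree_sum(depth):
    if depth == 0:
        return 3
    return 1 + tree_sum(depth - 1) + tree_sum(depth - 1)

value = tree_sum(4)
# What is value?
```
Call trace (a repeated sub-call is expanded the first time; later identical calls just restate its return value):
tree_sum(depth=4)
  tree_sum(depth=3)
    tree_sum(depth=2)
      tree_sum(depth=1)
        tree_sum(depth=0)
        -> return 3
        tree_sum(depth=0)
        -> return 3
      -> return 7
      tree_sum(depth=1) -> return 7  (same call as traced above)
    -> return 15
    tree_sum(depth=2) -> return 15  (same call as traced above)
  -> return 31
  tree_sum(depth=3) -> return 31  (same call as traced above)
-> return 63

Final answer: 63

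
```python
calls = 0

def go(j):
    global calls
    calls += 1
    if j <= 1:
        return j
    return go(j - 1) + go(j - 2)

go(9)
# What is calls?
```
Call trace (a repeated sub-call is expanded the first time; later identical calls just restate its return value):
go(j=9)
  go(j=8)
    go(j=7)
      go(j=6)
        go(j=5)
          go(j=4)
            go(j=3)
              go(j=2)
                go(j=1)
                -> return 1
                go(j=0)
                -> return 0
              -> return 1
              go(j=1)
              -> return 1
            -> return 2
            go(j=2) -> return 1  (same call as traced above)
          -> return 3
          go(j=3) -> return 2  (same call as traced above)
        -> return 5
        go(j=4) -> return 3  (same call as traced above)
      -> return 8
      go(j=5) -> return 5  (same call as traced above)
    -> return 13
    go(j=6) -> return 8  (same call as traced above)
  -> return 21
  go(j=7) -> return 13  (same call as traced above)
-> return 34

calls is incremented once per call, so count the calls in each subtree. Let C(j) = number of calls made by go(j).
C(0) = C(1) = 1 (base case, no recursion); C(j) = 1 + C(j - 1) + C(j - 2) otherwise.
C(2) = 1 + C(1) + C(0) = 1 + 1 + 1 = 3
C(3) = 1 + C(2) + C(1) = 1 + 3 + 1 = 5
C(4) = 1 + C(3) + C(2) = 1 + 5 + 3 = 9
C(5) = 1 + C(4) + C(3) = 1 + 9 + 5 = 15
C(6) = 1 + C(5) + C(4) = 1 + 15 + 9 = 25
C(7) = 1 + C(6) + C(5) = 1 + 25 + 15 = 41
C(8) = 1 + C(7) + C(6) = 1 + 41 + 25 = 67
C(9) = 1 + C(8) + C(7) = 1 + 67 + 41 = 109
calls = C(9) = 109

Final answer: 109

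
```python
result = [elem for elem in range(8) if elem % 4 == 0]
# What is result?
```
Trace:
  elem=0
  elem=1
  elem=2
  elem=3
  elem=4
  elem=5
  elem=6
  elem=7
  result=[0, 4]

Final answer: [0, 4]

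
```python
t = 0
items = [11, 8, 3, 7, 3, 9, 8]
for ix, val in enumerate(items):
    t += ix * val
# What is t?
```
Trace:
  t=0
  t=0, ix=0, val=11
  t=8, ix=1, val=8
  t=14, ix=2, val=3
  t=35, ix=3, val=7
  t=47, ix=4, val=3
  t=92, ix=5, val=9
  t=140, ix=6, val=8

Final answer: 140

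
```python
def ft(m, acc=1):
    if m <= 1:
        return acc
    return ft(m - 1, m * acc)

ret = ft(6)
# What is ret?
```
Call trace:
ft(m=6, acc=1)
  ft(m=5, acc=6)
    ft(m=4, acc=30)
      ft(m=3, acc=120)
        ft(m=2, acc=360)
          ft(m=1, acc=720)
          -> return 720
        -> return 720
      -> return 720
    -> return 720
  -> return 720
-> return 720

Final answer: 720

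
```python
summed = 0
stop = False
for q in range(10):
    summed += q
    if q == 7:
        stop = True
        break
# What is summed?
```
Trace:
  summed=0
  summed=0, stop=False
  summed=0, stop=False, q=0
  summed=1, stop=False, q=1
  summed=3, stop=False, q=2
  summed=6, stop=False, q=3
  summed=10, stop=False, q=4
  summed=15, stop=False, q=5
  summed=21, stop=False, q=6
  summed=28, stop=True, q=7

Final answer: 28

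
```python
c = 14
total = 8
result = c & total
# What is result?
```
Trace:
  c=14
  c=14, total=8
  c=14, total=8, result=8

Final answer: 8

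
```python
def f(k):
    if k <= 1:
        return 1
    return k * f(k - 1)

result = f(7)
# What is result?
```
Call trace:
f(k=7)
  f(k=6)
    f(k=5)
      f(k=4)
        f(k=3)
          f(k=2)
            f(k=1)
            -> return 1
          -> return 2
        -> return 6
      -> return 24
    -> return 120
  -> return 720
-> return 5040

Final answer: 5040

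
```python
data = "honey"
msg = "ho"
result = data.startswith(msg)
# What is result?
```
Trace:
  data='honey'
  data='honey', msg='ho'
  data='honey', msg='ho', result=True

Final answer: True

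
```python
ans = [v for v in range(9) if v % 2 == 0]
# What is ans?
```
Trace:
  v=0
  v=1
  v=2
  v=3
  v=4
  v=5
  v=6
  v=7
  v=8
  ans=[0, 2, 4, 6, 8]

Final answer: [0, 2, 4, 6, 8]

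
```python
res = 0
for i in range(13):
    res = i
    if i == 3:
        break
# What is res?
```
Trace:
  res=0
  res=0, i=0
  res=1, i=1
  res=2, i=2
  res=3, i=3

Final answer: 3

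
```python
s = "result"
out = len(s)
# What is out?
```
Trace:
  s='result'
  s='result', out=6

Final answer: 6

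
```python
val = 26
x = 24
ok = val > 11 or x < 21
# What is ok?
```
Trace:
  val=26
  val=26, x=24
  val=26, x=24, ok=True

Final answer: True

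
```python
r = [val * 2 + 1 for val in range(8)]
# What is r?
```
Trace:
  val=0
  val=1
  val=2
  val=3
  val=4
  val=5
  val=6
  val=7
  r=[1, 3, 5, 7, 9, 11, 13, 15]

Final answer: [1, 3, 5, 7, 9, 11, 13, 15]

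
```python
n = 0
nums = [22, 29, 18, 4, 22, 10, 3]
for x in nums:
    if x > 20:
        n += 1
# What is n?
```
Trace:
  n=0
  n=1, x=22
  n=2, x=29
  n=2, x=18
  n=2, x=4
  n=3, x=22
  n=3, x=10
  n=3, x=3

Final answer: 3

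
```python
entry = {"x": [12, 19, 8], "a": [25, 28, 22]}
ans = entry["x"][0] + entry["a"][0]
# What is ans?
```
Trace:
  entry={'x': [12, 19, 8], 'a': [25, 28, 22]}
  entry={'x': [12, 19, 8], 'a': [25, 28, 22]}, ans=37

Final answer: 37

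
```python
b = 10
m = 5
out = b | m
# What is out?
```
Trace:
  b=10
  b=10, m=5
  b=10, m=5, out=15

Final answer: 15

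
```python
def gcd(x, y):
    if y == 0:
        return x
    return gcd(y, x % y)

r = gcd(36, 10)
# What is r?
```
Call trace:
gcd(x=36, y=10)
  gcd(x=10, y=6)
    gcd(x=6, y=4)
      gcd(x=4, y=2)
        gcd(x=2, y=0)
        -> return 2
      -> return 2
    -> return 2
  -> return 2
-> return 2

Final answer: 2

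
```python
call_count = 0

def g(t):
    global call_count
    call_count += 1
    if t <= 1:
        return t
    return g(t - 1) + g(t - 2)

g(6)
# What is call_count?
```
Call trace (a repeated sub-call is expanded the first time; later identical calls just restate its return value):
g(t=6)
  g(t=5)
    g(t=4)
      g(t=3)
        g(t=2)
          g(t=1)
          -> return 1
          g(t=0)
          -> return 0
        -> return 1
        g(t=1)
        -> return 1
      -> return 2
      g(t=2) -> return 1  (same call as traced above)
    -> return 3
    g(t=3) -> return 2  (same call as traced above)
  -> return 5
  g(t=4) -> return 3  (same call as traced above)
-> return 8

call_count is incremented once per call, so count the calls in each subtree. Let C(t) = number of calls made by g(t).
C(0) = C(1) = 1 (base case, no recursion); C(t) = 1 + C(t - 1) + C(t - 2) otherwise.
C(2) = 1 + C(1) + C(0) = 1 + 1 + 1 = 3
C(3) = 1 + C(2) + C(1) = 1 + 3 + 1 = 5
C(4) = 1 + C(3) + C(2) = 1 + 5 + 3 = 9
C(5) = 1 + C(4) + C(3) = 1 + 9 + 5 = 15
C(6) = 1 + C(5) + C(4) = 1 + 15 + 9 = 25
call_count = C(6) = 25

Final answer: 25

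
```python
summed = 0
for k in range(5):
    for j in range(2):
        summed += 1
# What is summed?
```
Trace:
  summed=0
  summed=1, k=0, j=0
  summed=2, k=0, j=1
  summed=3, k=1, j=0
  summed=4, k=1, j=1
  summed=5, k=2, j=0
  summed=6, k=2, j=1
  summed=7, k=3, j=0
  summed=8, k=3, j=1
  summed=9, k=4, j=0
  summed=10, k=4, j=1

Final answer: 10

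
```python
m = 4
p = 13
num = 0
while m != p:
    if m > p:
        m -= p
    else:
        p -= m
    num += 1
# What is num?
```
Trace:
  m=4
  m=4, p=13
  m=4, p=13, num=0
  m=4, p=9, num=1
  m=4, p=5, num=2
  m=4, p=1, num=3
  m=3, p=1, num=4
  m=2, p=1, num=5
  m=1, p=1, num=6

Final answer: 6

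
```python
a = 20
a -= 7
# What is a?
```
Trace:
  a=20
  a=13

Final answer: 13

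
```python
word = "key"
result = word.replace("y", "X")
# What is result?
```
Trace:
  word='key'
  word='key', result='keX'

Final answer: 'keX'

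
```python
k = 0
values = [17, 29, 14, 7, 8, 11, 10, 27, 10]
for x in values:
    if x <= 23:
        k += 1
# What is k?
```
Trace:
  k=0
  k=1, x=17
  k=1, x=29
  k=2, x=14
  k=3, x=7
  k=4, x=8
  k=5, x=11
  k=6, x=10
  k=6, x=27
  k=7, x=10

Final answer: 7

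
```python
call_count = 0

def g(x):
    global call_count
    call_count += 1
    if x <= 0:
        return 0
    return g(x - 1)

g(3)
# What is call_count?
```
Call trace:
g(x=3)
  g(x=2)
    g(x=1)
      g(x=0)
      -> return 0
    -> return 0
  -> return 0
-> return 0

call_count is incremented once per call. g is entered once for each x = 3, 2, 1, 0 (the x <= 0 call returns without recursing), i.e. 3 + 1 calls.
call_count = 4

Final answer: 4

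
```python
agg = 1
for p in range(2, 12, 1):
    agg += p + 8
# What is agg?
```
Trace:
  agg=1
  agg=11, p=2
  agg=22, p=3
  agg=34, p=4
  agg=47, p=5
  agg=61, p=6
  agg=76, p=7
  agg=92, p=8
  agg=109, p=9
  agg=127, p=10
  agg=146, p=11

Final answer: 146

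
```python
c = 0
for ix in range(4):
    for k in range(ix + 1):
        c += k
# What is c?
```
Trace:
  c=0
  c=0, ix=0, k=0
  c=0, ix=1, k=0
  c=1, ix=1, k=1
  c=1, ix=2, k=0
  c=2, ix=2, k=1
  c=4, ix=2, k=2
  c=4, ix=3, k=0
  c=5, ix=3, k=1
  c=7, ix=3, k=2
  c=10, ix=3, k=3

Final answer: 10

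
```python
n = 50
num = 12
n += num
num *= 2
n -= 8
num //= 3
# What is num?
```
Trace:
  n=50
  n=50, num=12
  n=62, num=12
  n=62, num=24
  n=54, num=24
  n=54, num=8

Final answer: 8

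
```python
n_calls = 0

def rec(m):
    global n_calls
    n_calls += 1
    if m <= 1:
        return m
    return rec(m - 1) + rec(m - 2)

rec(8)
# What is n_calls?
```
Call trace (a repeated sub-call is expanded the first time; later identical calls just restate its return value):
rec(m=8)
  rec(m=7)
    rec(m=6)
      rec(m=5)
        rec(m=4)
          rec(m=3)
            rec(m=2)
              rec(m=1)
              -> return 1
              rec(m=0)
              -> return 0
            -> return 1
            rec(m=1)
            -> return 1
          -> return 2
          rec(m=2) -> return 1  (same call as traced above)
        -> return 3
        rec(m=3) -> return 2  (same call as traced above)
      -> return 5
      rec(m=4) -> return 3  (same call as traced above)
    -> return 8
    rec(m=5) -> return 5  (same call as traced above)
  -> return 13
  rec(m=6) -> return 8  (same call as traced above)
-> return 21

n_calls is incremented once per call, so count the calls in each subtree. Let C(m) = number of calls made by rec(m).
C(0) = C(1) = 1 (base case, no recursion); C(m) = 1 + C(m - 1) + C(m - 2) otherwise.
C(2) = 1 + C(1) + C(0) = 1 + 1 + 1 = 3
C(3) = 1 + C(2) + C(1) = 1 + 3 + 1 = 5
C(4) = 1 + C(3) + C(2) = 1 + 5 + 3 = 9
C(5) = 1 + C(4) + C(3) = 1 + 9 + 5 = 15
C(6) = 1 + C(5) + C(4) = 1 + 15 + 9 = 25
C(7) = 1 + C(6) + C(5) = 1 + 25 + 15 = 41
C(8) = 1 + C(7) + C(6) = 1 + 41 + 25 = 67
n_calls = C(8) = 67

Final answer: 67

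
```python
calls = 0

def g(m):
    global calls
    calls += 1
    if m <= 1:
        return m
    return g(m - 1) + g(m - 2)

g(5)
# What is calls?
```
Call trace (a repeated sub-call is expanded the first time; later identical calls just restate its return value):
g(m=5)
  g(m=4)
    g(m=3)
      g(m=2)
        g(m=1)
        -> return 1
        g(m=0)
        -> return 0
      -> return 1
      g(m=1)
      -> return 1
    -> return 2
    g(m=2) -> return 1  (same call as traced above)
  -> return 3
  g(m=3) -> return 2  (same call as traced above)
-> return 5

calls is incremented once per call, so count the calls in each subtree. Let C(m) = number of calls made by g(m).
C(0) = C(1) = 1 (base case, no recursion); C(m) = 1 + C(m - 1) + C(m - 2) otherwise.
C(2) = 1 + C(1) + C(0) = 1 + 1 + 1 = 3
C(3) = 1 + C(2) + C(1) = 1 + 3 + 1 = 5
C(4) = 1 + C(3) + C(2) = 1 + 5 + 3 = 9
C(5) = 1 + C(4) + C(3) = 1 + 9 + 5 = 15
calls = C(5) = 15

Final answer: 15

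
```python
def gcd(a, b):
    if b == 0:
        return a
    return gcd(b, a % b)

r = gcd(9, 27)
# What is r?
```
Call trace:
gcd(a=9, b=27)
  gcd(a=27, b=9)
    gcd(a=9, b=0)
    -> return 9
  -> return 9
-> return 9

Final answer: 9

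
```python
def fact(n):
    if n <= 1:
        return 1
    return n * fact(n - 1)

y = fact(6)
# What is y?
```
Call trace:
fact(n=6)
  fact(n=5)
    fact(n=4)
      fact(n=3)
        fact(n=2)
          fact(n=1)
          -> return 1
        -> return 2
      -> return 6
    -> return 24
  -> return 120
-> return 720

Final answer: 720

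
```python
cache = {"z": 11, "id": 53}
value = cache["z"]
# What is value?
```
Trace:
  cache={'z': 11, 'id': 53}
  cache={'z': 11, 'id': 53}, value=11

Final answer: 11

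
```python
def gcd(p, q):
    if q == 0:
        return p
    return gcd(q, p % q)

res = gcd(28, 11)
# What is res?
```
Call trace:
gcd(p=28, q=11)
  gcd(p=11, q=6)
    gcd(p=6, q=5)
      gcd(p=5, q=1)
        gcd(p=1, q=0)
        -> return 1
      -> return 1
    -> return 1
  -> return 1
-> return 1

Final answer: 1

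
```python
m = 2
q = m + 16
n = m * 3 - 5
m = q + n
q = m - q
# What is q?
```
Trace:
  m=2
  m=2, q=18
  m=2, q=18, n=1
  m=19, q=18, n=1
  m=19, q=1, n=1

Final answer: 1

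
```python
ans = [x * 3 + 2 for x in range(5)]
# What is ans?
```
Trace:
  x=0
  x=1
  x=2
  x=3
  x=4
  ans=[2, 5, 8, 11, 14]

Final answer: [2, 5, 8, 11, 14]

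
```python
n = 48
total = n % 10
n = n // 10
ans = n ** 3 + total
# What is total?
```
Trace:
  n=48
  n=48, total=8
  n=4, total=8
  n=4, total=8, ans=72

Final answer: 8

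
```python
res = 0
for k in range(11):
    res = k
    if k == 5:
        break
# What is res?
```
Trace:
  res=0
  res=0, k=0
  res=1, k=1
  res=2, k=2
  res=3, k=3
  res=4, k=4
  res=5, k=5

Final answer: 5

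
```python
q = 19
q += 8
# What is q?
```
Trace:
  q=19
  q=27

Final answer: 27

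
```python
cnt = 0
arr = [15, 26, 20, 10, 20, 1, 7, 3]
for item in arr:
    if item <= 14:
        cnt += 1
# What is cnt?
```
Trace:
  cnt=0
  cnt=0, item=15
  cnt=0, item=26
  cnt=0, item=20
  cnt=1, item=10
  cnt=1, item=20
  cnt=2, item=1
  cnt=3, item=7
  cnt=4, item=3

Final answer: 4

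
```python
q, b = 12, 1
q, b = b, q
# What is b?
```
Trace:
  q=12, b=1
  q=1, b=12

Final answer: 12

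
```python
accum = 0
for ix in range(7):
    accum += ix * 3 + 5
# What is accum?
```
Trace:
  accum=0
  accum=5, ix=0
  accum=13, ix=1
  accum=24, ix=2
  accum=38, ix=3
  accum=55, ix=4
  accum=75, ix=5
  accum=98, ix=6

Final answer: 98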